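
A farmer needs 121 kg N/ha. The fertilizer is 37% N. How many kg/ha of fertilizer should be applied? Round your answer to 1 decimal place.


Step 1: Fertilizer rate = target N / (N content / 100)
Step 2: Rate = 121 / (37 / 100)
Step 3: Rate = 121 / 0.37
Step 4: Rate = 327.0 kg/ha

327.0


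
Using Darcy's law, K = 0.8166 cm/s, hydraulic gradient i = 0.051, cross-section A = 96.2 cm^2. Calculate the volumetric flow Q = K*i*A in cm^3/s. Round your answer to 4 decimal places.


Step 1: Apply Darcy's law: Q = K * i * A
Step 2: Q = 0.8166 * 0.051 * 96.2
Step 3: Q = 4.0064 cm^3/s

4.0064


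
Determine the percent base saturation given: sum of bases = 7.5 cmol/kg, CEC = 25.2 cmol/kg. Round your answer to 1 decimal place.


Step 1: BS = 100 * (sum of bases) / CEC
Step 2: BS = 100 * 7.5 / 25.2
Step 3: BS = 29.8%

29.8


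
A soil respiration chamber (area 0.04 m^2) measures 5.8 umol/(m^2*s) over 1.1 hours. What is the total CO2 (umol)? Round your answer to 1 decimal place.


Step 1: Convert time to seconds: 1.1 hr * 3600 = 3960.0 s
Step 2: Total = flux * area * time_s
Step 3: Total = 5.8 * 0.04 * 3960.0
Step 4: Total = 918.7 umol

918.7


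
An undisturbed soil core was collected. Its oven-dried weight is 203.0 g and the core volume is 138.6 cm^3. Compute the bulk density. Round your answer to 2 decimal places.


Step 1: Identify the formula: BD = dry mass / volume
Step 2: Substitute values: BD = 203.0 / 138.6
Step 3: BD = 1.46 g/cm^3

1.46


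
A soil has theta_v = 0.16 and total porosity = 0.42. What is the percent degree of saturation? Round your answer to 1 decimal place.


Step 1: S = 100 * theta_v / n
Step 2: S = 100 * 0.16 / 0.42
Step 3: S = 38.1%

38.1


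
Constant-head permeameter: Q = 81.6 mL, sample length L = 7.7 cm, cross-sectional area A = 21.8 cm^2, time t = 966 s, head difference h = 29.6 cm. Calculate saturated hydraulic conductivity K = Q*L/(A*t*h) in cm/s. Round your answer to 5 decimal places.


Step 1: K = Q * L / (A * t * h)
Step 2: Numerator = 81.6 * 7.7 = 628.32
Step 3: Denominator = 21.8 * 966 * 29.6 = 623340.48
Step 4: K = 628.32 / 623340.48 = 0.00101 cm/s

0.00101


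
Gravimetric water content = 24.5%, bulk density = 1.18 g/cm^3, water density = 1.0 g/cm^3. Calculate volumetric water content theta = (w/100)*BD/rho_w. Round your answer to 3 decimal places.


Step 1: theta = (w / 100) * BD / rho_w
Step 2: theta = (24.5 / 100) * 1.18 / 1.0
Step 3: theta = 0.245 * 1.18
Step 4: theta = 0.289

0.289


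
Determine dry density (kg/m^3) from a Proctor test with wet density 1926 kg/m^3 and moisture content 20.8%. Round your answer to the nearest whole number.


Step 1: Dry density = wet density / (1 + w/100)
Step 2: Dry density = 1926 / (1 + 20.8/100)
Step 3: Dry density = 1926 / 1.208
Step 4: Dry density = 1594 kg/m^3

1594


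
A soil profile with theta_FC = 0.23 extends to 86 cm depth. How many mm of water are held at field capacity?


Step 1: Water (mm) = theta_FC * depth (cm) * 10
Step 2: Water = 0.23 * 86 * 10
Step 3: Water = 197.8 mm

197.8


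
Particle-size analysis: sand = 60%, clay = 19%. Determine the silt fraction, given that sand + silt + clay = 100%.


Step 1: sand + silt + clay = 100%
Step 2: silt = 100 - sand - clay
Step 3: silt = 100 - 60 - 19
Step 4: silt = 21%

21


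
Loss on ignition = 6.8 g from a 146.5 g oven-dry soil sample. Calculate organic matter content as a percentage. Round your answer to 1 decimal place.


Step 1: OM% = 100 * LOI / sample mass
Step 2: OM = 100 * 6.8 / 146.5
Step 3: OM = 4.6%

4.6


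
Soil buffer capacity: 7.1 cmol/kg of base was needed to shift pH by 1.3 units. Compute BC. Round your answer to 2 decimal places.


Step 1: BC = change in base / change in pH
Step 2: BC = 7.1 / 1.3
Step 3: BC = 5.46 cmol/(kg*pH unit)

5.46


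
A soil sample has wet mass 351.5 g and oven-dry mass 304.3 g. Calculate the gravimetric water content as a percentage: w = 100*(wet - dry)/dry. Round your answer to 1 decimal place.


Step 1: Water mass = wet - dry = 351.5 - 304.3 = 47.2 g
Step 2: w = 100 * water mass / dry mass
Step 3: w = 100 * 47.2 / 304.3 = 15.5%

15.5


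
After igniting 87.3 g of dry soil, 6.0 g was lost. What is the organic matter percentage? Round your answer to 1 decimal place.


Step 1: OM% = 100 * LOI / sample mass
Step 2: OM = 100 * 6.0 / 87.3
Step 3: OM = 6.9%

6.9


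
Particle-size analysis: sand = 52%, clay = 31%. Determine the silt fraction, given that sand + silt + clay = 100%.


Step 1: sand + silt + clay = 100%
Step 2: silt = 100 - sand - clay
Step 3: silt = 100 - 52 - 31
Step 4: silt = 17%

17


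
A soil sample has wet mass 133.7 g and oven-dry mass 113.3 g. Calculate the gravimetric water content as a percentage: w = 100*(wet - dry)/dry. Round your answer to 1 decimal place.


Step 1: Water mass = wet - dry = 133.7 - 113.3 = 20.4 g
Step 2: w = 100 * water mass / dry mass
Step 3: w = 100 * 20.4 / 113.3 = 18.0%

18.0


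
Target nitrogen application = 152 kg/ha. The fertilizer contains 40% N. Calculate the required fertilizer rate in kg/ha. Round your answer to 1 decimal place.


Step 1: Fertilizer rate = target N / (N content / 100)
Step 2: Rate = 152 / (40 / 100)
Step 3: Rate = 152 / 0.4
Step 4: Rate = 380.0 kg/ha

380.0


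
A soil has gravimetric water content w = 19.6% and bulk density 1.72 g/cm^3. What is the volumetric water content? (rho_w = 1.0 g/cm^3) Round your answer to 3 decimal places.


Step 1: theta = (w / 100) * BD / rho_w
Step 2: theta = (19.6 / 100) * 1.72 / 1.0
Step 3: theta = 0.196 * 1.72
Step 4: theta = 0.337

0.337


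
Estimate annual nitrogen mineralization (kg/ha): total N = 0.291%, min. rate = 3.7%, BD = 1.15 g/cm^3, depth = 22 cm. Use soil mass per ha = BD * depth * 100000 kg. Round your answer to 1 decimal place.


Step 1: Soil mass per ha = BD * depth * 100000 = 1.15 * 22 * 100000 = 2530000 kg
Step 2: Total N pool = soil mass * N%/100 = 2530000 * 0.291/100 = 7362.3 kg/ha
Step 3: N mineralized = N pool * rate%/100 = 7362.3 * 3.7/100 = 272.4 kg/ha/yr

272.4


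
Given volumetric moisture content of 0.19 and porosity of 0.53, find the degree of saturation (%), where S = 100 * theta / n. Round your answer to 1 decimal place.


Step 1: S = 100 * theta_v / n
Step 2: S = 100 * 0.19 / 0.53
Step 3: S = 35.8%

35.8


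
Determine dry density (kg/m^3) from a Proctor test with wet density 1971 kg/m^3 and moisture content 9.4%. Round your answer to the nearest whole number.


Step 1: Dry density = wet density / (1 + w/100)
Step 2: Dry density = 1971 / (1 + 9.4/100)
Step 3: Dry density = 1971 / 1.094
Step 4: Dry density = 1802 kg/m^3

1802


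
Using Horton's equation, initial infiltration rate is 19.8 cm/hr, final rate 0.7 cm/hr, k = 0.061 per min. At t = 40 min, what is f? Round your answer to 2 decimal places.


Step 1: f = fc + (f0 - fc) * exp(-k * t)
Step 2: exp(-0.061 * 40) = 0.087161
Step 3: f = 0.7 + (19.8 - 0.7) * 0.087161
Step 4: f = 0.7 + 19.1 * 0.087161
Step 5: f = 2.36 cm/hr

2.36


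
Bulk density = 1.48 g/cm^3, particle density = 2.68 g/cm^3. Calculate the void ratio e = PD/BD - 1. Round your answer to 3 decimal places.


Step 1: e = PD / BD - 1
Step 2: e = 2.68 / 1.48 - 1
Step 3: e = 1.81081 - 1
Step 4: e = 0.811

0.811


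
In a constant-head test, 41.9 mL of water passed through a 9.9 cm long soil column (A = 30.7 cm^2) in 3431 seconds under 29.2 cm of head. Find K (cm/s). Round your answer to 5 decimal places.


Step 1: K = Q * L / (A * t * h)
Step 2: Numerator = 41.9 * 9.9 = 414.81
Step 3: Denominator = 30.7 * 3431 * 29.2 = 3075685.64
Step 4: K = 414.81 / 3075685.64 = 0.00013 cm/s

0.00013


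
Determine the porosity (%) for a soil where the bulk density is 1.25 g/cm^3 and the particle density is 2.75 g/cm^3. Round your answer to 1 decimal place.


Step 1: Formula: n = 100 * (1 - BD / PD)
Step 2: n = 100 * (1 - 1.25 / 2.75)
Step 3: n = 100 * (1 - 0.45455)
Step 4: n = 54.5%

54.5


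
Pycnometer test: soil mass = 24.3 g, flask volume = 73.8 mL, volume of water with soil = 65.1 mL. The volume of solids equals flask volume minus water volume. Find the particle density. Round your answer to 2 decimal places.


Step 1: Volume of solids = flask volume - water volume with soil
Step 2: V_solids = 73.8 - 65.1 = 8.7 mL
Step 3: Particle density = mass / V_solids = 24.3 / 8.7 = 2.79 g/cm^3

2.79


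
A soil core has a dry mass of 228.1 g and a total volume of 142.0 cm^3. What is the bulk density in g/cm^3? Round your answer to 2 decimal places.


Step 1: Identify the formula: BD = dry mass / volume
Step 2: Substitute values: BD = 228.1 / 142.0
Step 3: BD = 1.61 g/cm^3

1.61


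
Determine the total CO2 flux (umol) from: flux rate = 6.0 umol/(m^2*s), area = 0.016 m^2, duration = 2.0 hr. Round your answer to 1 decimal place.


Step 1: Convert time to seconds: 2.0 hr * 3600 = 7200.0 s
Step 2: Total = flux * area * time_s
Step 3: Total = 6.0 * 0.016 * 7200.0
Step 4: Total = 691.2 umol

691.2


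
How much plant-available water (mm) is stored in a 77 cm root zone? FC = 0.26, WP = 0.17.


Step 1: Available water = (FC - WP) * depth * 10
Step 2: AW = (0.26 - 0.17) * 77 * 10
Step 3: AW = 0.09 * 77 * 10
Step 4: AW = 69.3 mm

69.3


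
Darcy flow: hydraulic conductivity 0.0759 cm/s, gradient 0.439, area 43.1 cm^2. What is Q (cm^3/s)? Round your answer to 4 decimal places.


Step 1: Apply Darcy's law: Q = K * i * A
Step 2: Q = 0.0759 * 0.439 * 43.1
Step 3: Q = 1.4361 cm^3/s

1.4361


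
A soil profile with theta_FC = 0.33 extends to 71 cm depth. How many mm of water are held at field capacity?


Step 1: Water (mm) = theta_FC * depth (cm) * 10
Step 2: Water = 0.33 * 71 * 10
Step 3: Water = 234.3 mm

234.3


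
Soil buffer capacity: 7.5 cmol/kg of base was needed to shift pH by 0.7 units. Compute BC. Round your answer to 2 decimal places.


Step 1: BC = change in base / change in pH
Step 2: BC = 7.5 / 0.7
Step 3: BC = 10.71 cmol/(kg*pH unit)

10.71


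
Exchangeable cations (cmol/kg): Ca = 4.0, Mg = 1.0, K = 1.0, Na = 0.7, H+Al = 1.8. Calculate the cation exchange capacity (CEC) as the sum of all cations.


Step 1: CEC = Ca + Mg + K + Na + (H+Al)
Step 2: CEC = 4.0 + 1.0 + 1.0 + 0.7 + 1.8
Step 3: CEC = 8.5 cmol/kg

8.5


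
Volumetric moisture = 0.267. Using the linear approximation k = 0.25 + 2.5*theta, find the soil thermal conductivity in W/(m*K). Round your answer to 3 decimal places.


Step 1: k = 0.25 + 2.5 * theta
Step 2: k = 0.25 + 2.5 * 0.267
Step 3: k = 0.25 + 0.668
Step 4: k = 0.918 W/(m*K)

0.918


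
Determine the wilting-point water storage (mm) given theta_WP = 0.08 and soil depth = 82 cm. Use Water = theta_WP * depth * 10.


Step 1: Water (mm) = theta_WP * depth * 10
Step 2: Water = 0.08 * 82 * 10
Step 3: Water = 65.6 mm

65.6


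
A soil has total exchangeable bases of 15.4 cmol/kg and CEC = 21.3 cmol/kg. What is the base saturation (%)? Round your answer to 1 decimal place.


Step 1: BS = 100 * (sum of bases) / CEC
Step 2: BS = 100 * 15.4 / 21.3
Step 3: BS = 72.3%

72.3


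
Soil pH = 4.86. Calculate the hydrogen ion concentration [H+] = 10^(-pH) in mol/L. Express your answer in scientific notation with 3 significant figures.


Step 1: [H+] = 10^(-pH)
Step 2: [H+] = 10^(-4.86)
Step 3: [H+] = 1.38e-05 mol/L

1.38e-05


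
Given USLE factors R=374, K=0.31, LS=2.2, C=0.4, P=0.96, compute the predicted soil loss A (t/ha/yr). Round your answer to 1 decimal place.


Step 1: A = R * K * LS * C * P
Step 2: R * K = 374 * 0.31 = 115.94
Step 3: (R*K) * LS = 115.94 * 2.2 = 255.068
Step 4: * C * P = 255.068 * 0.4 * 0.96 = 97.9
Step 5: A = 97.9 t/(ha*yr)

97.9


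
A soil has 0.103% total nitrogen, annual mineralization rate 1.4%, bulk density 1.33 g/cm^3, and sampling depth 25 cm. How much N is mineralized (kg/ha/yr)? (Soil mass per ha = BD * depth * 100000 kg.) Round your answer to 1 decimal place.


Step 1: Soil mass per ha = BD * depth * 100000 = 1.33 * 25 * 100000 = 3325000 kg
Step 2: Total N pool = soil mass * N%/100 = 3325000 * 0.103/100 = 3424.75 kg/ha
Step 3: N mineralized = N pool * rate%/100 = 3424.75 * 1.4/100 = 47.9 kg/ha/yr

47.9


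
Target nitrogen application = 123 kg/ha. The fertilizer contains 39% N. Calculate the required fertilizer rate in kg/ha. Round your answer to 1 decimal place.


Step 1: Fertilizer rate = target N / (N content / 100)
Step 2: Rate = 123 / (39 / 100)
Step 3: Rate = 123 / 0.39
Step 4: Rate = 315.4 kg/ha

315.4


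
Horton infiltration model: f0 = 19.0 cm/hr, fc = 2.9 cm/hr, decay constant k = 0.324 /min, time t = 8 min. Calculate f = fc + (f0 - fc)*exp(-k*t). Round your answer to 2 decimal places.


Step 1: f = fc + (f0 - fc) * exp(-k * t)
Step 2: exp(-0.324 * 8) = 0.07487
Step 3: f = 2.9 + (19.0 - 2.9) * 0.07487
Step 4: f = 2.9 + 16.1 * 0.07487
Step 5: f = 4.11 cm/hr

4.11


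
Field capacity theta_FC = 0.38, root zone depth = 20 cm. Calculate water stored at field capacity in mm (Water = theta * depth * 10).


Step 1: Water (mm) = theta_FC * depth (cm) * 10
Step 2: Water = 0.38 * 20 * 10
Step 3: Water = 76.0 mm

76.0


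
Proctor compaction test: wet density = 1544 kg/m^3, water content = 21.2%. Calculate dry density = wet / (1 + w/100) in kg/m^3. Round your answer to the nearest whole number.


Step 1: Dry density = wet density / (1 + w/100)
Step 2: Dry density = 1544 / (1 + 21.2/100)
Step 3: Dry density = 1544 / 1.212
Step 4: Dry density = 1274 kg/m^3

1274


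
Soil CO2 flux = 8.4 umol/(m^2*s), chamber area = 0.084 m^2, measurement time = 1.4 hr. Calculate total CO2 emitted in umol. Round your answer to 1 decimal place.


Step 1: Convert time to seconds: 1.4 hr * 3600 = 5040.0 s
Step 2: Total = flux * area * time_s
Step 3: Total = 8.4 * 0.084 * 5040.0
Step 4: Total = 3556.2 umol

3556.2


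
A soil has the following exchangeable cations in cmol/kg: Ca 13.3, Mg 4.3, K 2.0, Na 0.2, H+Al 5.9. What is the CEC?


Step 1: CEC = Ca + Mg + K + Na + (H+Al)
Step 2: CEC = 13.3 + 4.3 + 2.0 + 0.2 + 5.9
Step 3: CEC = 25.7 cmol/kg

25.7


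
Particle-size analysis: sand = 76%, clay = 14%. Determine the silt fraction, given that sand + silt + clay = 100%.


Step 1: sand + silt + clay = 100%
Step 2: silt = 100 - sand - clay
Step 3: silt = 100 - 76 - 14
Step 4: silt = 10%

10


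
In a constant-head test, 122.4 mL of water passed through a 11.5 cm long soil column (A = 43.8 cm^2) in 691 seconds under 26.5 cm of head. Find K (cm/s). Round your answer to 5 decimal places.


Step 1: K = Q * L / (A * t * h)
Step 2: Numerator = 122.4 * 11.5 = 1407.6
Step 3: Denominator = 43.8 * 691 * 26.5 = 802043.7
Step 4: K = 1407.6 / 802043.7 = 0.00176 cm/s

0.00176


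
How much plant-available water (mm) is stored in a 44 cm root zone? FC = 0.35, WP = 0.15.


Step 1: Available water = (FC - WP) * depth * 10
Step 2: AW = (0.35 - 0.15) * 44 * 10
Step 3: AW = 0.2 * 44 * 10
Step 4: AW = 88.0 mm

88.0


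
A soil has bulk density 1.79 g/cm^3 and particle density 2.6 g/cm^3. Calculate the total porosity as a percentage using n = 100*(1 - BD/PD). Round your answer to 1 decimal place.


Step 1: Formula: n = 100 * (1 - BD / PD)
Step 2: n = 100 * (1 - 1.79 / 2.6)
Step 3: n = 100 * (1 - 0.68846)
Step 4: n = 31.2%

31.2


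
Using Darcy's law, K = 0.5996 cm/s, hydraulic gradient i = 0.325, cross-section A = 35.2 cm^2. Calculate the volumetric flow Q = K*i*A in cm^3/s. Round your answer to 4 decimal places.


Step 1: Apply Darcy's law: Q = K * i * A
Step 2: Q = 0.5996 * 0.325 * 35.2
Step 3: Q = 6.8594 cm^3/s

6.8594


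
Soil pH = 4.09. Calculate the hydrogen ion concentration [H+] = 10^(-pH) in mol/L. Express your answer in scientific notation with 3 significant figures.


Step 1: [H+] = 10^(-pH)
Step 2: [H+] = 10^(-4.09)
Step 3: [H+] = 8.13e-05 mol/L

8.13e-05


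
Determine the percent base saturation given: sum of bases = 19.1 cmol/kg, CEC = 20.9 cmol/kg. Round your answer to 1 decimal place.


Step 1: BS = 100 * (sum of bases) / CEC
Step 2: BS = 100 * 19.1 / 20.9
Step 3: BS = 91.4%

91.4


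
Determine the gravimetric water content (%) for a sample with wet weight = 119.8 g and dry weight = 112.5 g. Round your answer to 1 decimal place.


Step 1: Water mass = wet - dry = 119.8 - 112.5 = 7.3 g
Step 2: w = 100 * water mass / dry mass
Step 3: w = 100 * 7.3 / 112.5 = 6.5%

6.5


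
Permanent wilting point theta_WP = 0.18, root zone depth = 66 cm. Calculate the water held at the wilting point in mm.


Step 1: Water (mm) = theta_WP * depth * 10
Step 2: Water = 0.18 * 66 * 10
Step 3: Water = 118.8 mm

118.8


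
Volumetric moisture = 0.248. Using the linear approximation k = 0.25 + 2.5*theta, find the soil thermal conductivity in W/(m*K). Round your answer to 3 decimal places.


Step 1: k = 0.25 + 2.5 * theta
Step 2: k = 0.25 + 2.5 * 0.248
Step 3: k = 0.25 + 0.62
Step 4: k = 0.87 W/(m*K)

0.87


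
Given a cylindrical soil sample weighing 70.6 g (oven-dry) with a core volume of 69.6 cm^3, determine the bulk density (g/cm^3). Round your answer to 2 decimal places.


Step 1: Identify the formula: BD = dry mass / volume
Step 2: Substitute values: BD = 70.6 / 69.6
Step 3: BD = 1.01 g/cm^3

1.01


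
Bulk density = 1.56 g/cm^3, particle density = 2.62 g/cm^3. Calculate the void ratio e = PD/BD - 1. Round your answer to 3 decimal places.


Step 1: e = PD / BD - 1
Step 2: e = 2.62 / 1.56 - 1
Step 3: e = 1.67949 - 1
Step 4: e = 0.679

0.679


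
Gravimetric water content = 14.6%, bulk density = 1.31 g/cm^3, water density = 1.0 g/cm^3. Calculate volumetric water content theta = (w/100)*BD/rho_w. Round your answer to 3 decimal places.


Step 1: theta = (w / 100) * BD / rho_w
Step 2: theta = (14.6 / 100) * 1.31 / 1.0
Step 3: theta = 0.146 * 1.31
Step 4: theta = 0.191

0.191


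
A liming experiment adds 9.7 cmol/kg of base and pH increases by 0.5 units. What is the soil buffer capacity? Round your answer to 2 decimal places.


Step 1: BC = change in base / change in pH
Step 2: BC = 9.7 / 0.5
Step 3: BC = 19.4 cmol/(kg*pH unit)

19.4


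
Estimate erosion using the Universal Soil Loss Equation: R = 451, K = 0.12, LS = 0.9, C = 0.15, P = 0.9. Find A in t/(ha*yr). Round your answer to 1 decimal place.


Step 1: A = R * K * LS * C * P
Step 2: R * K = 451 * 0.12 = 54.12
Step 3: (R*K) * LS = 54.12 * 0.9 = 48.708
Step 4: * C * P = 48.708 * 0.15 * 0.9 = 6.6
Step 5: A = 6.6 t/(ha*yr)

6.6


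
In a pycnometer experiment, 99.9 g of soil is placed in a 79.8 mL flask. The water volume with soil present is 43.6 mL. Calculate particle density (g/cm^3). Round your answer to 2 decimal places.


Step 1: Volume of solids = flask volume - water volume with soil
Step 2: V_solids = 79.8 - 43.6 = 36.2 mL
Step 3: Particle density = mass / V_solids = 99.9 / 36.2 = 2.76 g/cm^3

2.76


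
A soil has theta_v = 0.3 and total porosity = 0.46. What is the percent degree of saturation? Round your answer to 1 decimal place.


Step 1: S = 100 * theta_v / n
Step 2: S = 100 * 0.3 / 0.46
Step 3: S = 65.2%

65.2


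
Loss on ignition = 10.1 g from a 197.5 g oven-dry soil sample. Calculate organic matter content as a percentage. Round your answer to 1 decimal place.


Step 1: OM% = 100 * LOI / sample mass
Step 2: OM = 100 * 10.1 / 197.5
Step 3: OM = 5.1%

5.1


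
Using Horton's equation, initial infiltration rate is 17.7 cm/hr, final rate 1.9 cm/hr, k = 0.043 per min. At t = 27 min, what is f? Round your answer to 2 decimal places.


Step 1: f = fc + (f0 - fc) * exp(-k * t)
Step 2: exp(-0.043 * 27) = 0.313173
Step 3: f = 1.9 + (17.7 - 1.9) * 0.313173
Step 4: f = 1.9 + 15.8 * 0.313173
Step 5: f = 6.85 cm/hr

6.85


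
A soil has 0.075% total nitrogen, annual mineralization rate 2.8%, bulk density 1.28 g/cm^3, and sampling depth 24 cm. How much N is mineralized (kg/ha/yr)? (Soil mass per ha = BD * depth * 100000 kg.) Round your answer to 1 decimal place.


Step 1: Soil mass per ha = BD * depth * 100000 = 1.28 * 24 * 100000 = 3072000 kg
Step 2: Total N pool = soil mass * N%/100 = 3072000 * 0.075/100 = 2304.0 kg/ha
Step 3: N mineralized = N pool * rate%/100 = 2304.0 * 2.8/100 = 64.5 kg/ha/yr

64.5


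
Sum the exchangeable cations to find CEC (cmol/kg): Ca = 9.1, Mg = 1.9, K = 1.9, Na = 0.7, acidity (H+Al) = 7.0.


Step 1: CEC = Ca + Mg + K + Na + (H+Al)
Step 2: CEC = 9.1 + 1.9 + 1.9 + 0.7 + 7.0
Step 3: CEC = 20.6 cmol/kg

20.6


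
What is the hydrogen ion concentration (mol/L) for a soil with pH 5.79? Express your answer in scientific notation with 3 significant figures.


Step 1: [H+] = 10^(-pH)
Step 2: [H+] = 10^(-5.79)
Step 3: [H+] = 1.62e-06 mol/L

1.62e-06


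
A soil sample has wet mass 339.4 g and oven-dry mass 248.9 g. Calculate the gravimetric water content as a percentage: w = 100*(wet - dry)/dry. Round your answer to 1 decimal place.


Step 1: Water mass = wet - dry = 339.4 - 248.9 = 90.5 g
Step 2: w = 100 * water mass / dry mass
Step 3: w = 100 * 90.5 / 248.9 = 36.4%

36.4


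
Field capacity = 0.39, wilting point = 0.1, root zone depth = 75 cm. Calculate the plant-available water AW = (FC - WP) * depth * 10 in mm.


Step 1: Available water = (FC - WP) * depth * 10
Step 2: AW = (0.39 - 0.1) * 75 * 10
Step 3: AW = 0.29 * 75 * 10
Step 4: AW = 217.5 mm

217.5


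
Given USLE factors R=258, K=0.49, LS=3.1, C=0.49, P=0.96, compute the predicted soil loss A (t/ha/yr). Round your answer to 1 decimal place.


Step 1: A = R * K * LS * C * P
Step 2: R * K = 258 * 0.49 = 126.42
Step 3: (R*K) * LS = 126.42 * 3.1 = 391.902
Step 4: * C * P = 391.902 * 0.49 * 0.96 = 184.4
Step 5: A = 184.4 t/(ha*yr)

184.4


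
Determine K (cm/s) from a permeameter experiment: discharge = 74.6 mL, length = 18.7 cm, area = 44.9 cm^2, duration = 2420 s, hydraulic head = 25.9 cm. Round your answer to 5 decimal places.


Step 1: K = Q * L / (A * t * h)
Step 2: Numerator = 74.6 * 18.7 = 1395.02
Step 3: Denominator = 44.9 * 2420 * 25.9 = 2814242.2
Step 4: K = 1395.02 / 2814242.2 = 0.0005 cm/s

0.0005


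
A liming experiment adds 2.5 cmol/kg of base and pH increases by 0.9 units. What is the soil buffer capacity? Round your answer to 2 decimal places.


Step 1: BC = change in base / change in pH
Step 2: BC = 2.5 / 0.9
Step 3: BC = 2.78 cmol/(kg*pH unit)

2.78


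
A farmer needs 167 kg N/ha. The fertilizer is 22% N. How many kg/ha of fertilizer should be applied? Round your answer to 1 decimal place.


Step 1: Fertilizer rate = target N / (N content / 100)
Step 2: Rate = 167 / (22 / 100)
Step 3: Rate = 167 / 0.22
Step 4: Rate = 759.1 kg/ha

759.1


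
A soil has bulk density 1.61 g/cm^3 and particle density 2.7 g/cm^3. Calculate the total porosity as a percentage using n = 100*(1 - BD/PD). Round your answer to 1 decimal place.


Step 1: Formula: n = 100 * (1 - BD / PD)
Step 2: n = 100 * (1 - 1.61 / 2.7)
Step 3: n = 100 * (1 - 0.5963)
Step 4: n = 40.4%

40.4


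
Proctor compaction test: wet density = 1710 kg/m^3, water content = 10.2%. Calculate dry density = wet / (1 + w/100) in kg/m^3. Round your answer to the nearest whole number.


Step 1: Dry density = wet density / (1 + w/100)
Step 2: Dry density = 1710 / (1 + 10.2/100)
Step 3: Dry density = 1710 / 1.102
Step 4: Dry density = 1552 kg/m^3

1552


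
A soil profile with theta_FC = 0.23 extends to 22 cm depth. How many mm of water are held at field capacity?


Step 1: Water (mm) = theta_FC * depth (cm) * 10
Step 2: Water = 0.23 * 22 * 10
Step 3: Water = 50.6 mm

50.6


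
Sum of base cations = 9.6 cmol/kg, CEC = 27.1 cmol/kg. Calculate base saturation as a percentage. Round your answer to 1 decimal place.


Step 1: BS = 100 * (sum of bases) / CEC
Step 2: BS = 100 * 9.6 / 27.1
Step 3: BS = 35.4%

35.4


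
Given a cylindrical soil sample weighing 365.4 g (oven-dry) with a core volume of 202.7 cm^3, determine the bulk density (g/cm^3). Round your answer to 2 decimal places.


Step 1: Identify the formula: BD = dry mass / volume
Step 2: Substitute values: BD = 365.4 / 202.7
Step 3: BD = 1.8 g/cm^3

1.8


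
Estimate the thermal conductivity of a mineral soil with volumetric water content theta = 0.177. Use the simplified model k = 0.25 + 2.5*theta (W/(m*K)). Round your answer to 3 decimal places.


Step 1: k = 0.25 + 2.5 * theta
Step 2: k = 0.25 + 2.5 * 0.177
Step 3: k = 0.25 + 0.443
Step 4: k = 0.693 W/(m*K)

0.693


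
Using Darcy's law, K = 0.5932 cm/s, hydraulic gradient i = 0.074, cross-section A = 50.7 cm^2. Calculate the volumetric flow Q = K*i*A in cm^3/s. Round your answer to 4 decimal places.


Step 1: Apply Darcy's law: Q = K * i * A
Step 2: Q = 0.5932 * 0.074 * 50.7
Step 3: Q = 2.2256 cm^3/s

2.2256


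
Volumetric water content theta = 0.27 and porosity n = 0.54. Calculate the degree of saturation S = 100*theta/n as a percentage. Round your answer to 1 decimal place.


Step 1: S = 100 * theta_v / n
Step 2: S = 100 * 0.27 / 0.54
Step 3: S = 50.0%

50.0


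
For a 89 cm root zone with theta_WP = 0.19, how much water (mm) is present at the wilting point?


Step 1: Water (mm) = theta_WP * depth * 10
Step 2: Water = 0.19 * 89 * 10
Step 3: Water = 169.1 mm

169.1


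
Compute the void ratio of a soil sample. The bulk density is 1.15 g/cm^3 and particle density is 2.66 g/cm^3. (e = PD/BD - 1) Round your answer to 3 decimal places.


Step 1: e = PD / BD - 1
Step 2: e = 2.66 / 1.15 - 1
Step 3: e = 2.31304 - 1
Step 4: e = 1.313

1.313


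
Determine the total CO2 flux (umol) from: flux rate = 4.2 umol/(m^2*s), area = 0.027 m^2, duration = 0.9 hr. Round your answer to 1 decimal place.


Step 1: Convert time to seconds: 0.9 hr * 3600 = 3240.0 s
Step 2: Total = flux * area * time_s
Step 3: Total = 4.2 * 0.027 * 3240.0
Step 4: Total = 367.4 umol

367.4


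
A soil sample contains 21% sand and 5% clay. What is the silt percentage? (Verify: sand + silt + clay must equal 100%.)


Step 1: sand + silt + clay = 100%
Step 2: silt = 100 - sand - clay
Step 3: silt = 100 - 21 - 5
Step 4: silt = 74%

74


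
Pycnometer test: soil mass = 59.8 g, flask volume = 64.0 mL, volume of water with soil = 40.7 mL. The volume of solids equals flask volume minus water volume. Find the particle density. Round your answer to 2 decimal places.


Step 1: Volume of solids = flask volume - water volume with soil
Step 2: V_solids = 64.0 - 40.7 = 23.3 mL
Step 3: Particle density = mass / V_solids = 59.8 / 23.3 = 2.57 g/cm^3

2.57


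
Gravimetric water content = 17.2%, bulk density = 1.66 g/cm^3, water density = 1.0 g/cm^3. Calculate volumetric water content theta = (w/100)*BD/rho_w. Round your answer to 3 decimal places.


Step 1: theta = (w / 100) * BD / rho_w
Step 2: theta = (17.2 / 100) * 1.66 / 1.0
Step 3: theta = 0.172 * 1.66
Step 4: theta = 0.286

0.286


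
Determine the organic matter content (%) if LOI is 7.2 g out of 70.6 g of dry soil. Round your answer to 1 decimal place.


Step 1: OM% = 100 * LOI / sample mass
Step 2: OM = 100 * 7.2 / 70.6
Step 3: OM = 10.2%

10.2


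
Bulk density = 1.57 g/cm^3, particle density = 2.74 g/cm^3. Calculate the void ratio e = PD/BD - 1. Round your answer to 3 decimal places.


Step 1: e = PD / BD - 1
Step 2: e = 2.74 / 1.57 - 1
Step 3: e = 1.74522 - 1
Step 4: e = 0.745

0.745


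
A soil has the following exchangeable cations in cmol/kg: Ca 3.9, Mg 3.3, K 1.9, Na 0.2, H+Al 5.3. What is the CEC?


Step 1: CEC = Ca + Mg + K + Na + (H+Al)
Step 2: CEC = 3.9 + 3.3 + 1.9 + 0.2 + 5.3
Step 3: CEC = 14.6 cmol/kg

14.6


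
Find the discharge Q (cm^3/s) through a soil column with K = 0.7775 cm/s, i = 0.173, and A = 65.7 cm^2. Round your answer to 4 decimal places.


Step 1: Apply Darcy's law: Q = K * i * A
Step 2: Q = 0.7775 * 0.173 * 65.7
Step 3: Q = 8.8371 cm^3/s

8.8371


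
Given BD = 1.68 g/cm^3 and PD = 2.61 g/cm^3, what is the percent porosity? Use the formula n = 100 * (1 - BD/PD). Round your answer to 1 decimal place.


Step 1: Formula: n = 100 * (1 - BD / PD)
Step 2: n = 100 * (1 - 1.68 / 2.61)
Step 3: n = 100 * (1 - 0.64368)
Step 4: n = 35.6%

35.6


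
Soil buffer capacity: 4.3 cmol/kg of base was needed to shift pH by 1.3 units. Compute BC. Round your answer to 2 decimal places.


Step 1: BC = change in base / change in pH
Step 2: BC = 4.3 / 1.3
Step 3: BC = 3.31 cmol/(kg*pH unit)

3.31


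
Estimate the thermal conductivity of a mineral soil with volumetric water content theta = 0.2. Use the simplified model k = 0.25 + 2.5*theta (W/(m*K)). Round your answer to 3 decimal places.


Step 1: k = 0.25 + 2.5 * theta
Step 2: k = 0.25 + 2.5 * 0.2
Step 3: k = 0.25 + 0.5
Step 4: k = 0.75 W/(m*K)

0.75


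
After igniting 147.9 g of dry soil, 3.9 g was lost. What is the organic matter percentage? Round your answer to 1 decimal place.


Step 1: OM% = 100 * LOI / sample mass
Step 2: OM = 100 * 3.9 / 147.9
Step 3: OM = 2.6%

2.6


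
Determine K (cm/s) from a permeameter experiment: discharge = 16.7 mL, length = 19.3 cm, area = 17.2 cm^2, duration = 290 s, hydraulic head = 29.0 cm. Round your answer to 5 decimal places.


Step 1: K = Q * L / (A * t * h)
Step 2: Numerator = 16.7 * 19.3 = 322.31
Step 3: Denominator = 17.2 * 290 * 29.0 = 144652.0
Step 4: K = 322.31 / 144652.0 = 0.00223 cm/s

0.00223


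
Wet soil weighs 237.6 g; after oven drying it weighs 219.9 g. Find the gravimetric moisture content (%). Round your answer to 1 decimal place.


Step 1: Water mass = wet - dry = 237.6 - 219.9 = 17.7 g
Step 2: w = 100 * water mass / dry mass
Step 3: w = 100 * 17.7 / 219.9 = 8.0%

8.0


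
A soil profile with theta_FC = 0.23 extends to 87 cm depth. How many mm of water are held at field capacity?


Step 1: Water (mm) = theta_FC * depth (cm) * 10
Step 2: Water = 0.23 * 87 * 10
Step 3: Water = 200.1 mm

200.1


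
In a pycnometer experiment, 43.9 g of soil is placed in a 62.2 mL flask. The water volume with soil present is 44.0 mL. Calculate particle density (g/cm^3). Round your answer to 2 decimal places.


Step 1: Volume of solids = flask volume - water volume with soil
Step 2: V_solids = 62.2 - 44.0 = 18.2 mL
Step 3: Particle density = mass / V_solids = 43.9 / 18.2 = 2.41 g/cm^3

2.41


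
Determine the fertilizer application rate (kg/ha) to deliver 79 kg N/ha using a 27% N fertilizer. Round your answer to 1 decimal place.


Step 1: Fertilizer rate = target N / (N content / 100)
Step 2: Rate = 79 / (27 / 100)
Step 3: Rate = 79 / 0.27
Step 4: Rate = 292.6 kg/ha

292.6


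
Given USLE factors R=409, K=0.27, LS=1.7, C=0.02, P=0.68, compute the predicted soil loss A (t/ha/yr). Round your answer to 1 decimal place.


Step 1: A = R * K * LS * C * P
Step 2: R * K = 409 * 0.27 = 110.43
Step 3: (R*K) * LS = 110.43 * 1.7 = 187.731
Step 4: * C * P = 187.731 * 0.02 * 0.68 = 2.6
Step 5: A = 2.6 t/(ha*yr)

2.6


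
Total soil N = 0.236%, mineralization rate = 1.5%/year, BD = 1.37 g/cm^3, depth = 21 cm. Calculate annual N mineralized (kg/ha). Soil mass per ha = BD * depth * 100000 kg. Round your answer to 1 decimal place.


Step 1: Soil mass per ha = BD * depth * 100000 = 1.37 * 21 * 100000 = 2877000 kg
Step 2: Total N pool = soil mass * N%/100 = 2877000 * 0.236/100 = 6789.72 kg/ha
Step 3: N mineralized = N pool * rate%/100 = 6789.72 * 1.5/100 = 101.8 kg/ha/yr

101.8


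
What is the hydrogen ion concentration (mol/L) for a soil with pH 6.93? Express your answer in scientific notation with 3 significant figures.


Step 1: [H+] = 10^(-pH)
Step 2: [H+] = 10^(-6.93)
Step 3: [H+] = 1.17e-07 mol/L

1.17e-07


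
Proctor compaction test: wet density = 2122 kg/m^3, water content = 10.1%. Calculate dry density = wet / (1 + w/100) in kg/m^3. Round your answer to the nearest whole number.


Step 1: Dry density = wet density / (1 + w/100)
Step 2: Dry density = 2122 / (1 + 10.1/100)
Step 3: Dry density = 2122 / 1.101
Step 4: Dry density = 1927 kg/m^3

1927


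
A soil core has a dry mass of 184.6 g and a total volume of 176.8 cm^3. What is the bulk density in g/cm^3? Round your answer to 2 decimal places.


Step 1: Identify the formula: BD = dry mass / volume
Step 2: Substitute values: BD = 184.6 / 176.8
Step 3: BD = 1.04 g/cm^3

1.04


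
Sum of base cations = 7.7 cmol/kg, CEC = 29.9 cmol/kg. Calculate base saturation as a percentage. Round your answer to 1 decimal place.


Step 1: BS = 100 * (sum of bases) / CEC
Step 2: BS = 100 * 7.7 / 29.9
Step 3: BS = 25.8%

25.8


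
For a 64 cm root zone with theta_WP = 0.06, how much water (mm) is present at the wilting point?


Step 1: Water (mm) = theta_WP * depth * 10
Step 2: Water = 0.06 * 64 * 10
Step 3: Water = 38.4 mm

38.4


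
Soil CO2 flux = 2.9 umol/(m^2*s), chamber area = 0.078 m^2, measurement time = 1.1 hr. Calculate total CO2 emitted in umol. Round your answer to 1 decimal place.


Step 1: Convert time to seconds: 1.1 hr * 3600 = 3960.0 s
Step 2: Total = flux * area * time_s
Step 3: Total = 2.9 * 0.078 * 3960.0
Step 4: Total = 895.8 umol

895.8


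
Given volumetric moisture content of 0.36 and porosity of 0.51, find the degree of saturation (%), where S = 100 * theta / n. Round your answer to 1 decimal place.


Step 1: S = 100 * theta_v / n
Step 2: S = 100 * 0.36 / 0.51
Step 3: S = 70.6%

70.6


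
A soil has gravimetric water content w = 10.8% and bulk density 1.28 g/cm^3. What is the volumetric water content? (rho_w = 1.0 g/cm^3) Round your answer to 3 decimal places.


Step 1: theta = (w / 100) * BD / rho_w
Step 2: theta = (10.8 / 100) * 1.28 / 1.0
Step 3: theta = 0.108 * 1.28
Step 4: theta = 0.138

0.138


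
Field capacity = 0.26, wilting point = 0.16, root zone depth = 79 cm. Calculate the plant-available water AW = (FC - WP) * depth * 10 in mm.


Step 1: Available water = (FC - WP) * depth * 10
Step 2: AW = (0.26 - 0.16) * 79 * 10
Step 3: AW = 0.1 * 79 * 10
Step 4: AW = 79.0 mm

79.0


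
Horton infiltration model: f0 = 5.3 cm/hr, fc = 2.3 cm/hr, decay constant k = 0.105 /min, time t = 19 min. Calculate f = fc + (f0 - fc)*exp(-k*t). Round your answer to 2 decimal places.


Step 1: f = fc + (f0 - fc) * exp(-k * t)
Step 2: exp(-0.105 * 19) = 0.136014
Step 3: f = 2.3 + (5.3 - 2.3) * 0.136014
Step 4: f = 2.3 + 3.0 * 0.136014
Step 5: f = 2.71 cm/hr

2.71


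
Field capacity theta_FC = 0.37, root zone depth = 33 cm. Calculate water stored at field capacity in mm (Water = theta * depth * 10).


Step 1: Water (mm) = theta_FC * depth (cm) * 10
Step 2: Water = 0.37 * 33 * 10
Step 3: Water = 122.1 mm

122.1


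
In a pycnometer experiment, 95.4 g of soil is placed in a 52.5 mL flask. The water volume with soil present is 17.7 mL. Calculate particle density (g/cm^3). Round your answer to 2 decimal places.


Step 1: Volume of solids = flask volume - water volume with soil
Step 2: V_solids = 52.5 - 17.7 = 34.8 mL
Step 3: Particle density = mass / V_solids = 95.4 / 34.8 = 2.74 g/cm^3

2.74


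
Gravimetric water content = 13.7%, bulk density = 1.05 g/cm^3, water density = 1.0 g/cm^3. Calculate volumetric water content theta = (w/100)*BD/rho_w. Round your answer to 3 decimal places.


Step 1: theta = (w / 100) * BD / rho_w
Step 2: theta = (13.7 / 100) * 1.05 / 1.0
Step 3: theta = 0.137 * 1.05
Step 4: theta = 0.144

0.144


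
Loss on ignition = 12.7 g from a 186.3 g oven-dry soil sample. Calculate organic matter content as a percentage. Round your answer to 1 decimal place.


Step 1: OM% = 100 * LOI / sample mass
Step 2: OM = 100 * 12.7 / 186.3
Step 3: OM = 6.8%

6.8


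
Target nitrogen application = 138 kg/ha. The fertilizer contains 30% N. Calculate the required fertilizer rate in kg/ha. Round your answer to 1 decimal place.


Step 1: Fertilizer rate = target N / (N content / 100)
Step 2: Rate = 138 / (30 / 100)
Step 3: Rate = 138 / 0.3
Step 4: Rate = 460.0 kg/ha

460.0


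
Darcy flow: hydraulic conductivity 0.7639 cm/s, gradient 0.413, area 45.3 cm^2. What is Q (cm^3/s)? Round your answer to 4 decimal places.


Step 1: Apply Darcy's law: Q = K * i * A
Step 2: Q = 0.7639 * 0.413 * 45.3
Step 3: Q = 14.2917 cm^3/s

14.2917


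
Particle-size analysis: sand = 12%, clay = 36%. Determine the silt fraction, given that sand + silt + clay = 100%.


Step 1: sand + silt + clay = 100%
Step 2: silt = 100 - sand - clay
Step 3: silt = 100 - 12 - 36
Step 4: silt = 52%

52


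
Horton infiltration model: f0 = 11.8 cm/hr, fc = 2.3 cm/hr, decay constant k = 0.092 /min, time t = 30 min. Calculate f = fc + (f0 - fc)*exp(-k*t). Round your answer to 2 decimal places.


Step 1: f = fc + (f0 - fc) * exp(-k * t)
Step 2: exp(-0.092 * 30) = 0.063292
Step 3: f = 2.3 + (11.8 - 2.3) * 0.063292
Step 4: f = 2.3 + 9.5 * 0.063292
Step 5: f = 2.9 cm/hr

2.9


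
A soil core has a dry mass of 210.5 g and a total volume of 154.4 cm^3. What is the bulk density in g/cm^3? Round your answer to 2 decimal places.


Step 1: Identify the formula: BD = dry mass / volume
Step 2: Substitute values: BD = 210.5 / 154.4
Step 3: BD = 1.36 g/cm^3

1.36


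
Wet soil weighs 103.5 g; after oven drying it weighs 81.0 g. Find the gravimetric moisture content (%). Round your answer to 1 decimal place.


Step 1: Water mass = wet - dry = 103.5 - 81.0 = 22.5 g
Step 2: w = 100 * water mass / dry mass
Step 3: w = 100 * 22.5 / 81.0 = 27.8%

27.8


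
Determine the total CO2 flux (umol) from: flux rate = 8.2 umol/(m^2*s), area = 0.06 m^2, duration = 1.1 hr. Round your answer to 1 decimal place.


Step 1: Convert time to seconds: 1.1 hr * 3600 = 3960.0 s
Step 2: Total = flux * area * time_s
Step 3: Total = 8.2 * 0.06 * 3960.0
Step 4: Total = 1948.3 umol

1948.3


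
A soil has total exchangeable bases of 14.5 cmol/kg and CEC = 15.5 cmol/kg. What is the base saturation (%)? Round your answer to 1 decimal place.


Step 1: BS = 100 * (sum of bases) / CEC
Step 2: BS = 100 * 14.5 / 15.5
Step 3: BS = 93.5%

93.5


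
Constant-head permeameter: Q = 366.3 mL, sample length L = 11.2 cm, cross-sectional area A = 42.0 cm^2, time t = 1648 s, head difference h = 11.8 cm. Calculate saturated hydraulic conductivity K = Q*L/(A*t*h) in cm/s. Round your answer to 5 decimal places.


Step 1: K = Q * L / (A * t * h)
Step 2: Numerator = 366.3 * 11.2 = 4102.56
Step 3: Denominator = 42.0 * 1648 * 11.8 = 816748.8
Step 4: K = 4102.56 / 816748.8 = 0.00502 cm/s

0.00502


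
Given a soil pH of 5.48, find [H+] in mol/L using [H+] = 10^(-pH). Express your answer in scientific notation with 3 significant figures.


Step 1: [H+] = 10^(-pH)
Step 2: [H+] = 10^(-5.48)
Step 3: [H+] = 3.31e-06 mol/L

3.31e-06


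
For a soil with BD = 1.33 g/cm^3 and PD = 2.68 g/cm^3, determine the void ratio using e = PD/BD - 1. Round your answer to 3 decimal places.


Step 1: e = PD / BD - 1
Step 2: e = 2.68 / 1.33 - 1
Step 3: e = 2.01504 - 1
Step 4: e = 1.015

1.015


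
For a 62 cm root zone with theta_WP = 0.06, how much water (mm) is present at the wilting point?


Step 1: Water (mm) = theta_WP * depth * 10
Step 2: Water = 0.06 * 62 * 10
Step 3: Water = 37.2 mm

37.2


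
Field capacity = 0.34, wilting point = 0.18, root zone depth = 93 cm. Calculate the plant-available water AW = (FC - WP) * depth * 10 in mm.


Step 1: Available water = (FC - WP) * depth * 10
Step 2: AW = (0.34 - 0.18) * 93 * 10
Step 3: AW = 0.16 * 93 * 10
Step 4: AW = 148.8 mm

148.8


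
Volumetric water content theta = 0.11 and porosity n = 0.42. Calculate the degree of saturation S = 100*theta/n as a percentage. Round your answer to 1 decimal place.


Step 1: S = 100 * theta_v / n
Step 2: S = 100 * 0.11 / 0.42
Step 3: S = 26.2%

26.2


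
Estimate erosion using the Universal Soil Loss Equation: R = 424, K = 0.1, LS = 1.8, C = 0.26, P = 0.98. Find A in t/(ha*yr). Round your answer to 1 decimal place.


Step 1: A = R * K * LS * C * P
Step 2: R * K = 424 * 0.1 = 42.4
Step 3: (R*K) * LS = 42.4 * 1.8 = 76.32
Step 4: * C * P = 76.32 * 0.26 * 0.98 = 19.4
Step 5: A = 19.4 t/(ha*yr)

19.4


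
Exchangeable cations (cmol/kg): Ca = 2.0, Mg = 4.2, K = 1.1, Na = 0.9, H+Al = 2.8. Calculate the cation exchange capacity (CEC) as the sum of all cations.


Step 1: CEC = Ca + Mg + K + Na + (H+Al)
Step 2: CEC = 2.0 + 4.2 + 1.1 + 0.9 + 2.8
Step 3: CEC = 11.0 cmol/kg

11.0
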